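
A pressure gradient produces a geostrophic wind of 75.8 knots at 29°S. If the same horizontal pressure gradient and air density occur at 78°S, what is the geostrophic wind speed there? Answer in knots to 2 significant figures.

38 knots

With the same pressure gradient and density, V_g ∝ 1/f ∝ 1/sin φ.
V₂ = V₁ · sin φ₁ / sin φ₂ = 75.8 × sin 29° / sin 78°
V₂ = 75.8 × 0.4848/0.9781 = 38 knots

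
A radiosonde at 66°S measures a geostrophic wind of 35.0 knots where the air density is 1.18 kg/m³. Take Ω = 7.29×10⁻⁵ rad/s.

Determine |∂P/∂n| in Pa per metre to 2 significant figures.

2.8×10⁻³ Pa/m

Coriolis parameter at 66°S:
f = 2Ω sin φ = 2 × 7.29×10⁻⁵ × sin 66° = 1.33×10⁻⁴ s⁻¹
Wind speed in SI: 35.0 knots = 18.0 m/s
Geostrophic balance rearranged: |∂P/∂n| = f ρ V_g
|∂P/∂n| = 1.33×10⁻⁴ × 1.18 × 18.0 = 2.83×10⁻³ Pa/m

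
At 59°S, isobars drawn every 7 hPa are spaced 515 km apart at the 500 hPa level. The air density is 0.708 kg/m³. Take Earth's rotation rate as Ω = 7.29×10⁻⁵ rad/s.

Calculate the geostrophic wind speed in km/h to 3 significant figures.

55.3 km/h

Coriolis parameter at 59°S:
f = 2Ω sin φ = 2 × 7.29×10⁻⁵ × sin 59° = 1.25×10⁻⁴ s⁻¹
Pressure gradient: |∂P/∂n| = 700 Pa / 515000 m = 1.36×10⁻³ Pa/m
Geostrophic balance (pressure-gradient force = Coriolis force):
V_g = (1/(fρ)) |∂P/∂n| = 1.36×10⁻³ / (1.25×10⁻⁴ × 0.708) = 15.4 m/s
Converting: 15.4 m/s × 3.6 = 55.3 km/h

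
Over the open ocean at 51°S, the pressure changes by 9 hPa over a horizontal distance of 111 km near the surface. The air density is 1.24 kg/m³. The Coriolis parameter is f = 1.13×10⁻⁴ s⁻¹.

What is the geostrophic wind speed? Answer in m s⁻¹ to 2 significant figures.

Pressure gradient: |∂P/∂n| = 900 Pa / 111000 m = 8.11×10⁻³ Pa/m
Geostrophic balance (pressure-gradient force = Coriolis force):
V_g = (1/(fρ)) |∂P/∂n| = 8.11×10⁻³ / (1.13×10⁻⁴ × 1.24) = 57.9 m/s

58 m s⁻¹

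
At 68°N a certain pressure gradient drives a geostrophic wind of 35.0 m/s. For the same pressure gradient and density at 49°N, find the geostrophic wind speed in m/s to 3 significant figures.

43.0 m/s

With the same pressure gradient and density, V_g ∝ 1/f ∝ 1/sin φ.
V₂ = V₁ · sin φ₁ / sin φ₂ = 35.0 × sin 68° / sin 49°
V₂ = 35.0 × 0.9272/0.7547 = 43.0 m/s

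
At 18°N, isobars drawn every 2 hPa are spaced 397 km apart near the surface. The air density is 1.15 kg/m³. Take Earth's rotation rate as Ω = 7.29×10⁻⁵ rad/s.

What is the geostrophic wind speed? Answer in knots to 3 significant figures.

18.9 knots

Coriolis parameter at 18°N:
f = 2Ω sin φ = 2 × 7.29×10⁻⁵ × sin 18° = 4.51×10⁻⁵ s⁻¹
Pressure gradient: |∂P/∂n| = 200 Pa / 397000 m = 5.04×10⁻⁴ Pa/m
Geostrophic balance (pressure-gradient force = Coriolis force):
V_g = (1/(fρ)) |∂P/∂n| = 5.04×10⁻⁴ / (4.51×10⁻⁵ × 1.15) = 9.72 m/s
Converting: 9.72 m/s × 1.944 = 18.9 knots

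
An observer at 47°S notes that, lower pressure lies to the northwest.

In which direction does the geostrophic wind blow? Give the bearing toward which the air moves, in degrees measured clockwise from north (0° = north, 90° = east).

225°

The pressure-gradient force points toward the northwest (bearing 315°).
Geostrophic balance: in the Southern Hemisphere the Coriolis force deflects motion to the left, so the geostrophic wind blows 90° to the left of the pressure-gradient force (low pressure on the right).
Rotating 315° by 90° counterclockwise gives 225° — the wind blows toward the southwest.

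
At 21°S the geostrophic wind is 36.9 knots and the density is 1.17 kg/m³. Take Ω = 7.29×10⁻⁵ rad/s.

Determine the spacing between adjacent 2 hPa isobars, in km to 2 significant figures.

170 km

Coriolis parameter at 21°S:
f = 2Ω sin φ = 2 × 7.29×10⁻⁵ × sin 21° = 5.23×10⁻⁵ s⁻¹
Wind speed in SI: 36.9 knots = 19.0 m/s
Geostrophic balance rearranged: |∂P/∂n| = f ρ V_g
|∂P/∂n| = 5.23×10⁻⁵ × 1.17 × 19.0 = 1.16×10⁻³ Pa/m
Isobar spacing: Δn = ΔP/|∂P/∂n| = 200 Pa / 1.16×10⁻³ Pa/m = 172343 m ≈ 170 km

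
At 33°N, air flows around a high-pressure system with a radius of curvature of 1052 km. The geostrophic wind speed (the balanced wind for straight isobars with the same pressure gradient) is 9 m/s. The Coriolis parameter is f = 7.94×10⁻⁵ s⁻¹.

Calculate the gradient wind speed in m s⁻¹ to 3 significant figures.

10.3 m s⁻¹

Around a high, pressure-gradient force acts outward with centrifugal, so Coriolis balances both:
fV = (1/ρ)|∂P/∂n| + V²/R  →  V² − fR·V + fR·V_g = 0
With fR = 7.94×10⁻⁵ × 1052×10³ m = 83.5 m/s:
V = [fR − √((fR)² − 4 fR V_g)]/2 = [83.5 − √(83.5² − 4×83.5×9)]/2 = 10.3 m/s
Supergeostrophic (V > V_g = 9 m/s), as expected around a high.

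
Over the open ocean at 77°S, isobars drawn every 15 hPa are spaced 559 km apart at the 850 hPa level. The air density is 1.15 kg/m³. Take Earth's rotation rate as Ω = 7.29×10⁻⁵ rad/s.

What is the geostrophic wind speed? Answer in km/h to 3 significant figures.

59.1 km/h

Coriolis parameter at 77°S:
f = 2Ω sin φ = 2 × 7.29×10⁻⁵ × sin 77° = 1.42×10⁻⁴ s⁻¹
Pressure gradient: |∂P/∂n| = 1500 Pa / 559000 m = 2.68×10⁻³ Pa/m
Geostrophic balance (pressure-gradient force = Coriolis force):
V_g = (1/(fρ)) |∂P/∂n| = 2.68×10⁻³ / (1.42×10⁻⁴ × 1.15) = 16.4 m/s
Converting: 16.4 m/s × 3.6 = 59.1 km/h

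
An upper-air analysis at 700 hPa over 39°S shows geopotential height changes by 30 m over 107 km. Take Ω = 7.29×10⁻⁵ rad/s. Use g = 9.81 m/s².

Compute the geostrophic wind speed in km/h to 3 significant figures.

108 km/h

Coriolis parameter at 39°S:
f = 2Ω sin φ = 2 × 7.29×10⁻⁵ × sin 39° = 9.18×10⁻⁵ s⁻¹
Height gradient: |∂Z/∂n| = 30 m / 107000 m = 2.80×10⁻⁴
On a pressure surface, geostrophic balance gives V_g = (g/f)|∂Z/∂n|:
V_g = 9.81 × 2.80×10⁻⁴ / 9.18×10⁻⁵ = 30.0 m/s
Converting: 30.0 m/s × 3.6 = 108 km/h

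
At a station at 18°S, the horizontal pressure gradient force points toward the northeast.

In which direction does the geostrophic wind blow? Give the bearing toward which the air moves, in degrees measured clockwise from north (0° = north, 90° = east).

315°

The pressure-gradient force points toward the northeast (bearing 045°).
Geostrophic balance: in the Southern Hemisphere the Coriolis force deflects motion to the left, so the geostrophic wind blows 90° to the left of the pressure-gradient force (low pressure on the right).
Rotating 045° by 90° counterclockwise gives 315° — the wind blows toward the northwest.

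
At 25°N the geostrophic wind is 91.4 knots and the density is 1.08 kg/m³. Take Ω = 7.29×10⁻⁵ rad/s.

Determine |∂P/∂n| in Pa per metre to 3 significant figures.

Coriolis parameter at 25°N:
f = 2Ω sin φ = 2 × 7.29×10⁻⁵ × sin 25° = 6.16×10⁻⁵ s⁻¹
Wind speed in SI: 91.4 knots = 47.0 m/s
Geostrophic balance rearranged: |∂P/∂n| = f ρ V_g
|∂P/∂n| = 6.16×10⁻⁵ × 1.08 × 47.0 = 3.13×10⁻³ Pa/m

3.13×10⁻³ Pa/m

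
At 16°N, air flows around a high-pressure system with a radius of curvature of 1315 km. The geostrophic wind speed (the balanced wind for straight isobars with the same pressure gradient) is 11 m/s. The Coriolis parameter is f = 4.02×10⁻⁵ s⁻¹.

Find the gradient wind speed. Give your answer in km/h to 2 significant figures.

56 km/h

Around a high, pressure-gradient force acts outward with centrifugal, so Coriolis balances both:
fV = (1/ρ)|∂P/∂n| + V²/R  →  V² − fR·V + fR·V_g = 0
With fR = 4.02×10⁻⁵ × 1315×10³ m = 52.9 m/s:
V = [fR − √((fR)² − 4 fR V_g)]/2 = [52.9 − √(52.9² − 4×52.9×11)]/2 = 15.6 m/s
Supergeostrophic (V > V_g = 11 m/s), as expected around a high.
Converting: 15.6 m/s × 3.6 = 56 km/h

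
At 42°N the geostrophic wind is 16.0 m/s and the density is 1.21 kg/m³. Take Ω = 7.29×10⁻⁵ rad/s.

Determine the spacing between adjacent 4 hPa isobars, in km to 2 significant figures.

Coriolis parameter at 42°N:
f = 2Ω sin φ = 2 × 7.29×10⁻⁵ × sin 42° = 9.76×10⁻⁵ s⁻¹
Geostrophic balance rearranged: |∂P/∂n| = f ρ V_g
|∂P/∂n| = 9.76×10⁻⁵ × 1.21 × 16.0 = 1.89×10⁻³ Pa/m
Isobar spacing: Δn = ΔP/|∂P/∂n| = 400 Pa / 1.89×10⁻³ Pa/m = 211781 m ≈ 210 km

210 km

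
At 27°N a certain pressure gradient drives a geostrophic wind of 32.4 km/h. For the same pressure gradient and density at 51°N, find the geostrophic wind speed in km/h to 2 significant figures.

With the same pressure gradient and density, V_g ∝ 1/f ∝ 1/sin φ.
V₂ = V₁ · sin φ₁ / sin φ₂ = 32.4 × sin 27° / sin 51°
V₂ = 32.4 × 0.4540/0.7771 = 19 km/h

19 km/h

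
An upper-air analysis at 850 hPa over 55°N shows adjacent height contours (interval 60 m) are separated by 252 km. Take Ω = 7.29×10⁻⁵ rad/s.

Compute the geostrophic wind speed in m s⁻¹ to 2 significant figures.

Coriolis parameter at 55°N:
f = 2Ω sin φ = 2 × 7.29×10⁻⁵ × sin 55° = 1.19×10⁻⁴ s⁻¹
Height gradient: |∂Z/∂n| = 60 m / 252000 m = 2.38×10⁻⁴
On a pressure surface, geostrophic balance gives V_g = (g/f)|∂Z/∂n|:
V_g = 9.81 × 2.38×10⁻⁴ / 1.19×10⁻⁴ = 19.6 m/s

20 m s⁻¹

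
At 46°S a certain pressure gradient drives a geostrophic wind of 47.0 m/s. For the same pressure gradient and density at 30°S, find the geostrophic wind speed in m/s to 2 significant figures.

68 m/s

With the same pressure gradient and density, V_g ∝ 1/f ∝ 1/sin φ.
V₂ = V₁ · sin φ₁ / sin φ₂ = 47.0 × sin 46° / sin 30°
V₂ = 47.0 × 0.7193/0.5000 = 68 m/s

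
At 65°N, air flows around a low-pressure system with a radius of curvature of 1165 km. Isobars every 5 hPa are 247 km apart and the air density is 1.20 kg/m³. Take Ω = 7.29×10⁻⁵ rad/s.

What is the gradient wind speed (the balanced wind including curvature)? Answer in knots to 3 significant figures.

23.0 knots

Coriolis parameter at 65°N:
f = 2Ω sin φ = 2 × 7.29×10⁻⁵ × sin 65° = 1.32×10⁻⁴ s⁻¹
Pressure gradient: |∂P/∂n| = 500 Pa / 247000 m = 2.02×10⁻³ Pa/m
Geostrophic speed: V_g = |∂P/∂n|/(fρ) = 2.02×10⁻³/(1.32×10⁻⁴ × 1.20) = 12.8 m/s
Around a low, centrifugal force acts outward with Coriolis, so pressure-gradient force balances both:
(1/ρ)|∂P/∂n| = fV + V²/R  →  V² + fR·V − fR·V_g = 0
With fR = 1.32×10⁻⁴ × 1165×10³ m = 154 m/s:
V = [−fR + √((fR)² + 4 fR V_g)]/2 = [−154 + √(154² + 4×154×12.8)]/2 = 11.9 m/s
Subgeostrophic (V < V_g = 12.8 m/s), as expected around a low.
Converting: 11.9 m/s × 1.944 = 23.0 knots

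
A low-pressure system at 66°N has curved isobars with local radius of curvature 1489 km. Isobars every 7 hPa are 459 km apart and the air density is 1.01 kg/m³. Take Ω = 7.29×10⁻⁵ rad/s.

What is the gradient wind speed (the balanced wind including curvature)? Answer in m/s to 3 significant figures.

10.8 m/s

Coriolis parameter at 66°N:
f = 2Ω sin φ = 2 × 7.29×10⁻⁵ × sin 66° = 1.33×10⁻⁴ s⁻¹
Pressure gradient: |∂P/∂n| = 700 Pa / 459000 m = 1.53×10⁻³ Pa/m
Geostrophic speed: V_g = |∂P/∂n|/(fρ) = 1.53×10⁻³/(1.33×10⁻⁴ × 1.01) = 11.3 m/s
Around a low, centrifugal force acts outward with Coriolis, so pressure-gradient force balances both:
(1/ρ)|∂P/∂n| = fV + V²/R  →  V² + fR·V − fR·V_g = 0
With fR = 1.33×10⁻⁴ × 1489×10³ m = 198 m/s:
V = [−fR + √((fR)² + 4 fR V_g)]/2 = [−198 + √(198² + 4×198×11.3)]/2 = 10.8 m/s
Subgeostrophic (V < V_g = 11.3 m/s), as expected around a low.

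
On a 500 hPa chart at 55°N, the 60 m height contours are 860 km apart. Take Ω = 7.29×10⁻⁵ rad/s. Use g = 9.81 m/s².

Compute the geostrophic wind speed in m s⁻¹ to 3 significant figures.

5.73 m s⁻¹

Coriolis parameter at 55°N:
f = 2Ω sin φ = 2 × 7.29×10⁻⁵ × sin 55° = 1.19×10⁻⁴ s⁻¹
Height gradient: |∂Z/∂n| = 60 m / 860000 m = 6.98×10⁻⁵
On a pressure surface, geostrophic balance gives V_g = (g/f)|∂Z/∂n|:
V_g = 9.81 × 6.98×10⁻⁵ / 1.19×10⁻⁴ = 5.73 m/s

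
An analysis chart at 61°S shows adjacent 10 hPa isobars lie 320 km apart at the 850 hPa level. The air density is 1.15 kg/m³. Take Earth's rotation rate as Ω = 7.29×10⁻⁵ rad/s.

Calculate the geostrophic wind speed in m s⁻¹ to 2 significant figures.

Coriolis parameter at 61°S:
f = 2Ω sin φ = 2 × 7.29×10⁻⁵ × sin 61° = 1.28×10⁻⁴ s⁻¹
Pressure gradient: |∂P/∂n| = 1000 Pa / 320000 m = 3.12×10⁻³ Pa/m
Geostrophic balance (pressure-gradient force = Coriolis force):
V_g = (1/(fρ)) |∂P/∂n| = 3.12×10⁻³ / (1.28×10⁻⁴ × 1.15) = 21.3 m/s

21 m s⁻¹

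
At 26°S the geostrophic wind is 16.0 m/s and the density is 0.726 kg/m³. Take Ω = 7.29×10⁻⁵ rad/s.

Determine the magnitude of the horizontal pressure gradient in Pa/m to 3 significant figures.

7.42×10⁻⁴ Pa/m

Coriolis parameter at 26°S:
f = 2Ω sin φ = 2 × 7.29×10⁻⁵ × sin 26° = 6.39×10⁻⁵ s⁻¹
Geostrophic balance rearranged: |∂P/∂n| = f ρ V_g
|∂P/∂n| = 6.39×10⁻⁵ × 0.726 × 16.0 = 7.42×10⁻⁴ Pa/m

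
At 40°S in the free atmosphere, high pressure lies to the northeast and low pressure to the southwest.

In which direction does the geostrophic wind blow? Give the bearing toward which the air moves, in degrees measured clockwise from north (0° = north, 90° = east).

135°

The pressure-gradient force points toward the southwest (bearing 225°).
Geostrophic balance: in the Southern Hemisphere the Coriolis force deflects motion to the left, so the geostrophic wind blows 90° to the left of the pressure-gradient force (low pressure on the right).
Rotating 225° by 90° counterclockwise gives 135° — the wind blows toward the southeast.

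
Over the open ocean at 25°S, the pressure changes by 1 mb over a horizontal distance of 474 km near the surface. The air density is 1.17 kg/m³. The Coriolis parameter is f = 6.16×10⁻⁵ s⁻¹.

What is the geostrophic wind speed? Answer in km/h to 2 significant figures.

11 km/h

Pressure gradient: |∂P/∂n| = 100 Pa / 474000 m = 2.11×10⁻⁴ Pa/m
Geostrophic balance (pressure-gradient force = Coriolis force):
V_g = (1/(fρ)) |∂P/∂n| = 2.11×10⁻⁴ / (6.16×10⁻⁵ × 1.17) = 2.93 m/s
Converting: 2.93 m/s × 3.6 = 11 km/h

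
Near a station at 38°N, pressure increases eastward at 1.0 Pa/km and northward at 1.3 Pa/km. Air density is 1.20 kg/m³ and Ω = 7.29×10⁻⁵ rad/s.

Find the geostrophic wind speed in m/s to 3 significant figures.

Coriolis parameter at 38°N:
f = 2Ω sin φ = 2 × 7.29×10⁻⁵ × sin 38° = 8.98×10⁻⁵ s⁻¹
Component geostrophic relations (x east, y north):
u_g = −(1/(fρ)) ∂P/∂y,  v_g = (1/(fρ)) ∂P/∂x
u_g = −(1.3×10⁻³)/(8.98×10⁻⁵ × 1.20) = −12.1 m/s;  v_g = (1.0×10⁻³)/(8.98×10⁻⁵ × 1.20) = 9.28 m/s
|V_g| = √(u_g² + v_g²) = 15.2 m/s

15.2 m/s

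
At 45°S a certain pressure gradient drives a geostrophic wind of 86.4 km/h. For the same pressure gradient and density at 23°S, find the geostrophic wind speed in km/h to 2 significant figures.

With the same pressure gradient and density, V_g ∝ 1/f ∝ 1/sin φ.
V₂ = V₁ · sin φ₁ / sin φ₂ = 86.4 × sin 45° / sin 23°
V₂ = 86.4 × 0.7071/0.3907 = 160 km/h

160 km/h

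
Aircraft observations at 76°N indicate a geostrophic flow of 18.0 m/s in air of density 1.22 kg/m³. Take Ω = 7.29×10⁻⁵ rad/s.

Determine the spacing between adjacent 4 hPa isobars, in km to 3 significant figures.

Coriolis parameter at 76°N:
f = 2Ω sin φ = 2 × 7.29×10⁻⁵ × sin 76° = 1.41×10⁻⁴ s⁻¹
Geostrophic balance rearranged: |∂P/∂n| = f ρ V_g
|∂P/∂n| = 1.41×10⁻⁴ × 1.22 × 18.0 = 3.11×10⁻³ Pa/m
Isobar spacing: Δn = ΔP/|∂P/∂n| = 400 Pa / 3.11×10⁻³ Pa/m = 128756 m ≈ 129 km

129 km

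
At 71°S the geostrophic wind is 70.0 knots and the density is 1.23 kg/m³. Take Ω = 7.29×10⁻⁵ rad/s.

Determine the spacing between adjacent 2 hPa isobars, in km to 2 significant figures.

Coriolis parameter at 71°S:
f = 2Ω sin φ = 2 × 7.29×10⁻⁵ × sin 71° = 1.38×10⁻⁴ s⁻¹
Wind speed in SI: 70.0 knots = 36.0 m/s
Geostrophic balance rearranged: |∂P/∂n| = f ρ V_g
|∂P/∂n| = 1.38×10⁻⁴ × 1.23 × 36.0 = 6.11×10⁻³ Pa/m
Isobar spacing: Δn = ΔP/|∂P/∂n| = 200 Pa / 6.11×10⁻³ Pa/m = 32754 m ≈ 33 km

33 km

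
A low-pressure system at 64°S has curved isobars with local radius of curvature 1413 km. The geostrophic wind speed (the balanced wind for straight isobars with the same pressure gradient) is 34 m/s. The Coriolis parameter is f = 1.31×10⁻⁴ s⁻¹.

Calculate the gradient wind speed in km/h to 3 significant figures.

Around a low, centrifugal force acts outward with Coriolis, so pressure-gradient force balances both:
(1/ρ)|∂P/∂n| = fV + V²/R  →  V² + fR·V − fR·V_g = 0
With fR = 1.31×10⁻⁴ × 1413×10³ m = 185 m/s:
V = [−fR + √((fR)² + 4 fR V_g)]/2 = [−185 + √(185² + 4×185×34)]/2 = 29.3 m/s
Subgeostrophic (V < V_g = 34 m/s), as expected around a low.
Converting: 29.3 m/s × 3.6 = 106 km/h

106 km/h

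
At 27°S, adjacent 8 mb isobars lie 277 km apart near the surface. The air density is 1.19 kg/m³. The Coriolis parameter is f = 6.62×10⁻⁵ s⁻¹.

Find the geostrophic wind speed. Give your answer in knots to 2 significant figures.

Pressure gradient: |∂P/∂n| = 800 Pa / 277000 m = 2.89×10⁻³ Pa/m
Geostrophic balance (pressure-gradient force = Coriolis force):
V_g = (1/(fρ)) |∂P/∂n| = 2.89×10⁻³ / (6.62×10⁻⁵ × 1.19) = 36.7 m/s
Converting: 36.7 m/s × 1.944 = 71 knots

71 knots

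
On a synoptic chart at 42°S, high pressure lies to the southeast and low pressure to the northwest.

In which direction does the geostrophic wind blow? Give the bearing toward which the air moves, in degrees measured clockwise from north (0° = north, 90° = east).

The pressure-gradient force points toward the northwest (bearing 315°).
Geostrophic balance: in the Southern Hemisphere the Coriolis force deflects motion to the left, so the geostrophic wind blows 90° to the left of the pressure-gradient force (low pressure on the right).
Rotating 315° by 90° counterclockwise gives 225° — the wind blows toward the southwest.

225°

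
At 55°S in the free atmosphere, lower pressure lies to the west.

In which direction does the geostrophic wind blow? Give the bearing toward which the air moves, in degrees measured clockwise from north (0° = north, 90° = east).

The pressure-gradient force points toward the west (bearing 270°).
Geostrophic balance: in the Southern Hemisphere the Coriolis force deflects motion to the left, so the geostrophic wind blows 90° to the left of the pressure-gradient force (low pressure on the right).
Rotating 270° by 90° counterclockwise gives 180° — the wind blows toward the south.

180°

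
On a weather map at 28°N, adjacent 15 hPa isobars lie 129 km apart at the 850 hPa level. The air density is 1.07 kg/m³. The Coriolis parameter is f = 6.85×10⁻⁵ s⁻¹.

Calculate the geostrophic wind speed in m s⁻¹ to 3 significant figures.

Pressure gradient: |∂P/∂n| = 1500 Pa / 129000 m = 1.16×10⁻² Pa/m
Geostrophic balance (pressure-gradient force = Coriolis force):
V_g = (1/(fρ)) |∂P/∂n| = 1.16×10⁻² / (6.85×10⁻⁵ × 1.07) = 159 m/s

159 m s⁻¹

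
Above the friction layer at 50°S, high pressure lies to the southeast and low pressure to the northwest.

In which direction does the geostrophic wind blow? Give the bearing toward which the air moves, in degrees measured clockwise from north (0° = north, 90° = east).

225°

The pressure-gradient force points toward the northwest (bearing 315°).
Geostrophic balance: in the Southern Hemisphere the Coriolis force deflects motion to the left, so the geostrophic wind blows 90° to the left of the pressure-gradient force (low pressure on the right).
Rotating 315° by 90° counterclockwise gives 225° — the wind blows toward the southwest.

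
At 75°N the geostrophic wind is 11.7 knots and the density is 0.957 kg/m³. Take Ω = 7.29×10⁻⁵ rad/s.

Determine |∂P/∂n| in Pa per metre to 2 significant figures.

8.1×10⁻⁴ Pa/m

Coriolis parameter at 75°N:
f = 2Ω sin φ = 2 × 7.29×10⁻⁵ × sin 75° = 1.41×10⁻⁴ s⁻¹
Wind speed in SI: 11.7 knots = 6.02 m/s
Geostrophic balance rearranged: |∂P/∂n| = f ρ V_g
|∂P/∂n| = 1.41×10⁻⁴ × 0.957 × 6.02 = 8.11×10⁻⁴ Pa/m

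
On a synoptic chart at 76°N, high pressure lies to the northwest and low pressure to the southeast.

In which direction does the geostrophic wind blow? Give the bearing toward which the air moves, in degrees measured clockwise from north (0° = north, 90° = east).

The pressure-gradient force points toward the southeast (bearing 135°).
Geostrophic balance: in the Northern Hemisphere the Coriolis force deflects motion to the right, so the geostrophic wind blows 90° to the right of the pressure-gradient force (low pressure on the left).
Rotating 135° by 90° clockwise gives 225° — the wind blows toward the southwest.

225°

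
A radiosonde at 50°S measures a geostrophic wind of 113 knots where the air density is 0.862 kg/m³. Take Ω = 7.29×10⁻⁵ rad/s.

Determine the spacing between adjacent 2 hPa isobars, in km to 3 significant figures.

Coriolis parameter at 50°S:
f = 2Ω sin φ = 2 × 7.29×10⁻⁵ × sin 50° = 1.12×10⁻⁴ s⁻¹
Wind speed in SI: 113 knots = 58.1 m/s
Geostrophic balance rearranged: |∂P/∂n| = f ρ V_g
|∂P/∂n| = 1.12×10⁻⁴ × 0.862 × 58.1 = 5.60×10⁻³ Pa/m
Isobar spacing: Δn = ΔP/|∂P/∂n| = 200 Pa / 5.60×10⁻³ Pa/m = 35735 m ≈ 35.7 km

35.7 km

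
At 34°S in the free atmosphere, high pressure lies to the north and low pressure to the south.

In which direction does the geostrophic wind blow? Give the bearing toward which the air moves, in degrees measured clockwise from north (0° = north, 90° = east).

090°

The pressure-gradient force points toward the south (bearing 180°).
Geostrophic balance: in the Southern Hemisphere the Coriolis force deflects motion to the left, so the geostrophic wind blows 90° to the left of the pressure-gradient force (low pressure on the right).
Rotating 180° by 90° counterclockwise gives 090° — the wind blows toward the east.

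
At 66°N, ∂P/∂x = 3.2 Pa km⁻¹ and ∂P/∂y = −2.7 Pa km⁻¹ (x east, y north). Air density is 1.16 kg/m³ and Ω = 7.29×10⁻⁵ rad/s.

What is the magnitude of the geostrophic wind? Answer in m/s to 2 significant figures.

Coriolis parameter at 66°N:
f = 2Ω sin φ = 2 × 7.29×10⁻⁵ × sin 66° = 1.33×10⁻⁴ s⁻¹
Component geostrophic relations (x east, y north):
u_g = −(1/(fρ)) ∂P/∂y,  v_g = (1/(fρ)) ∂P/∂x
u_g = −(−2.7×10⁻³)/(1.33×10⁻⁴ × 1.16) = 17.5 m/s;  v_g = (3.2×10⁻³)/(1.33×10⁻⁴ × 1.16) = 20.7 m/s
|V_g| = √(u_g² + v_g²) = 27.1 m/s

27 m/s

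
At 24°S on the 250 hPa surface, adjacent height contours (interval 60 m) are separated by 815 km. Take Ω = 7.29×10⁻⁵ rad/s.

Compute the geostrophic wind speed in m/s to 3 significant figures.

Coriolis parameter at 24°S:
f = 2Ω sin φ = 2 × 7.29×10⁻⁵ × sin 24° = 5.93×10⁻⁵ s⁻¹
Height gradient: |∂Z/∂n| = 60 m / 815000 m = 7.36×10⁻⁵
On a pressure surface, geostrophic balance gives V_g = (g/f)|∂Z/∂n|:
V_g = 9.81 × 7.36×10⁻⁵ / 5.93×10⁻⁵ = 12.2 m/s

12.2 m/s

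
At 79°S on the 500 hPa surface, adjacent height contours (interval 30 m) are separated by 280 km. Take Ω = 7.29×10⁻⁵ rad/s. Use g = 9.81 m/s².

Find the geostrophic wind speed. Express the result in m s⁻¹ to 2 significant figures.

Coriolis parameter at 79°S:
f = 2Ω sin φ = 2 × 7.29×10⁻⁵ × sin 79° = 1.43×10⁻⁴ s⁻¹
Height gradient: |∂Z/∂n| = 30 m / 280000 m = 1.07×10⁻⁴
On a pressure surface, geostrophic balance gives V_g = (g/f)|∂Z/∂n|:
V_g = 9.81 × 1.07×10⁻⁴ / 1.43×10⁻⁴ = 7.34 m/s

7.3 m s⁻¹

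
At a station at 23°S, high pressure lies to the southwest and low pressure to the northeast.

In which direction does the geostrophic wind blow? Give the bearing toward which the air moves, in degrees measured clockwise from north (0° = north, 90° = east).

The pressure-gradient force points toward the northeast (bearing 045°).
Geostrophic balance: in the Southern Hemisphere the Coriolis force deflects motion to the left, so the geostrophic wind blows 90° to the left of the pressure-gradient force (low pressure on the right).
Rotating 045° by 90° counterclockwise gives 315° — the wind blows toward the northwest.

315°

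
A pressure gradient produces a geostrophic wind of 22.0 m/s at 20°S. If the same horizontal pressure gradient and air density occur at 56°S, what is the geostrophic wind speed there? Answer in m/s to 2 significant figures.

9.1 m/s

With the same pressure gradient and density, V_g ∝ 1/f ∝ 1/sin φ.
V₂ = V₁ · sin φ₁ / sin φ₂ = 22.0 × sin 20° / sin 56°
V₂ = 22.0 × 0.3420/0.8290 = 9.1 m/s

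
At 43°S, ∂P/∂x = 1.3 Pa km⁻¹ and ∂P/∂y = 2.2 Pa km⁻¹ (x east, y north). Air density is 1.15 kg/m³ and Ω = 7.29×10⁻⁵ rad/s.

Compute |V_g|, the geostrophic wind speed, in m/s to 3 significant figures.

Coriolis parameter at 43°S:
f = 2Ω sin φ = 2 × 7.29×10⁻⁵ × sin 43° = 9.94×10⁻⁵ s⁻¹
In the Southern Hemisphere f is negative: f = −9.94×10⁻⁵ s⁻¹.
Component geostrophic relations (x east, y north):
u_g = −(1/(fρ)) ∂P/∂y,  v_g = (1/(fρ)) ∂P/∂x
u_g = −(2.2×10⁻³)/(−9.94×10⁻⁵ × 1.15) = 19.2 m/s;  v_g = (1.3×10⁻³)/(−9.94×10⁻⁵ × 1.15) = −11.4 m/s
|V_g| = √(u_g² + v_g²) = 22.3 m/s

22.3 m/s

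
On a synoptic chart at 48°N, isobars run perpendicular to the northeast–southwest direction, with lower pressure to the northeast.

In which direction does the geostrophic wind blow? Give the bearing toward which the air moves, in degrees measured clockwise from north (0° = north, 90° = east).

The pressure-gradient force points toward the northeast (bearing 045°).
Geostrophic balance: in the Northern Hemisphere the Coriolis force deflects motion to the right, so the geostrophic wind blows 90° to the right of the pressure-gradient force (low pressure on the left).
Rotating 045° by 90° clockwise gives 135° — the wind blows toward the southeast.

135°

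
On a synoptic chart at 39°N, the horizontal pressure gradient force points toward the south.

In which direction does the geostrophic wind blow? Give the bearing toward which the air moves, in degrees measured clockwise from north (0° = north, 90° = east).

The pressure-gradient force points toward the south (bearing 180°).
Geostrophic balance: in the Northern Hemisphere the Coriolis force deflects motion to the right, so the geostrophic wind blows 90° to the right of the pressure-gradient force (low pressure on the left).
Rotating 180° by 90° clockwise gives 270° — the wind blows toward the west.

270°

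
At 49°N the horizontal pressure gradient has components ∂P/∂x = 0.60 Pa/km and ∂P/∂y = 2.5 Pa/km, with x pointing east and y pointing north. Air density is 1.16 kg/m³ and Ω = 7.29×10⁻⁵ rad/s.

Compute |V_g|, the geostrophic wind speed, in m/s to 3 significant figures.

20.1 m/s

Coriolis parameter at 49°N:
f = 2Ω sin φ = 2 × 7.29×10⁻⁵ × sin 49° = 1.10×10⁻⁴ s⁻¹
Component geostrophic relations (x east, y north):
u_g = −(1/(fρ)) ∂P/∂y,  v_g = (1/(fρ)) ∂P/∂x
u_g = −(2.5×10⁻³)/(1.10×10⁻⁴ × 1.16) = −19.6 m/s;  v_g = (0.60×10⁻³)/(1.10×10⁻⁴ × 1.16) = 4.70 m/s
|V_g| = √(u_g² + v_g²) = 20.1 m/s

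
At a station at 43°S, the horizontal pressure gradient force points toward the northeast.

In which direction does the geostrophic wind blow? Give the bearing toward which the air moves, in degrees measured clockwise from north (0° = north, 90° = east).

315°

The pressure-gradient force points toward the northeast (bearing 045°).
Geostrophic balance: in the Southern Hemisphere the Coriolis force deflects motion to the left, so the geostrophic wind blows 90° to the left of the pressure-gradient force (low pressure on the right).
Rotating 045° by 90° counterclockwise gives 315° — the wind blows toward the northwest.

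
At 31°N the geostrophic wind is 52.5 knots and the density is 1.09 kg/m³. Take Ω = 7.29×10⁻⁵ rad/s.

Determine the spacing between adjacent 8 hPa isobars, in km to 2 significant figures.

Coriolis parameter at 31°N:
f = 2Ω sin φ = 2 × 7.29×10⁻⁵ × sin 31° = 7.51×10⁻⁵ s⁻¹
Wind speed in SI: 52.5 knots = 27.0 m/s
Geostrophic balance rearranged: |∂P/∂n| = f ρ V_g
|∂P/∂n| = 7.51×10⁻⁵ × 1.09 × 27.0 = 2.21×10⁻³ Pa/m
Isobar spacing: Δn = ΔP/|∂P/∂n| = 800 Pa / 2.21×10⁻³ Pa/m = 361884 m ≈ 360 km

360 km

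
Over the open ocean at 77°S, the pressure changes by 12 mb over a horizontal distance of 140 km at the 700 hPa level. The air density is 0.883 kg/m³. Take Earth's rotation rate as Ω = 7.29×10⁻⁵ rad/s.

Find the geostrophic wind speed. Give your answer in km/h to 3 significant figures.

Coriolis parameter at 77°S:
f = 2Ω sin φ = 2 × 7.29×10⁻⁵ × sin 77° = 1.42×10⁻⁴ s⁻¹
Pressure gradient: |∂P/∂n| = 1200 Pa / 140000 m = 8.57×10⁻³ Pa/m
Geostrophic balance (pressure-gradient force = Coriolis force):
V_g = (1/(fρ)) |∂P/∂n| = 8.57×10⁻³ / (1.42×10⁻⁴ × 0.883) = 68.3 m/s
Converting: 68.3 m/s × 3.6 = 246 km/h

246 km/h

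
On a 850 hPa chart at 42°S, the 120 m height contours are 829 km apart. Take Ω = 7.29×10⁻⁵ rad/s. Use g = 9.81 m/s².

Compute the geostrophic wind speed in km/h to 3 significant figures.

Coriolis parameter at 42°S:
f = 2Ω sin φ = 2 × 7.29×10⁻⁵ × sin 42° = 9.76×10⁻⁵ s⁻¹
Height gradient: |∂Z/∂n| = 120 m / 829000 m = 1.45×10⁻⁴
On a pressure surface, geostrophic balance gives V_g = (g/f)|∂Z/∂n|:
V_g = 9.81 × 1.45×10⁻⁴ / 9.76×10⁻⁵ = 14.6 m/s
Converting: 14.6 m/s × 3.6 = 52.4 km/h

52.4 km/h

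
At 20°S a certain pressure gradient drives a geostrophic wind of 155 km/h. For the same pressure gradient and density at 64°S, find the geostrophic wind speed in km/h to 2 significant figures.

59 km/h

With the same pressure gradient and density, V_g ∝ 1/f ∝ 1/sin φ.
V₂ = V₁ · sin φ₁ / sin φ₂ = 155 × sin 20° / sin 64°
V₂ = 155 × 0.3420/0.8988 = 59 km/h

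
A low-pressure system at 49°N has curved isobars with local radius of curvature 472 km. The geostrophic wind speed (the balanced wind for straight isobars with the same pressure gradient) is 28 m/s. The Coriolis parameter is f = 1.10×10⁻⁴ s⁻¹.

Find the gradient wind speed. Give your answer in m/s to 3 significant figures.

Around a low, centrifugal force acts outward with Coriolis, so pressure-gradient force balances both:
(1/ρ)|∂P/∂n| = fV + V²/R  →  V² + fR·V − fR·V_g = 0
With fR = 1.10×10⁻⁴ × 472×10³ m = 51.9 m/s:
V = [−fR + √((fR)² + 4 fR V_g)]/2 = [−51.9 + √(51.9² + 4×51.9×28)]/2 = 20.2 m/s
Subgeostrophic (V < V_g = 28 m/s), as expected around a low.

20.2 m/s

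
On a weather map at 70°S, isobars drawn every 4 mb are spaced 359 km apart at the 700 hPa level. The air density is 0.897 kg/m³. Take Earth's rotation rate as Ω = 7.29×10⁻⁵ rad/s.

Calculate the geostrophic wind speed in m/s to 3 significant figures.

9.07 m/s

Coriolis parameter at 70°S:
f = 2Ω sin φ = 2 × 7.29×10⁻⁵ × sin 70° = 1.37×10⁻⁴ s⁻¹
Pressure gradient: |∂P/∂n| = 400 Pa / 359000 m = 1.11×10⁻³ Pa/m
Geostrophic balance (pressure-gradient force = Coriolis force):
V_g = (1/(fρ)) |∂P/∂n| = 1.11×10⁻³ / (1.37×10⁻⁴ × 0.897) = 9.07 m/s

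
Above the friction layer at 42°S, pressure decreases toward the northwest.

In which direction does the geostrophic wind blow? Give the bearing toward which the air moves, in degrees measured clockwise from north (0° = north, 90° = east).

225°

The pressure-gradient force points toward the northwest (bearing 315°).
Geostrophic balance: in the Southern Hemisphere the Coriolis force deflects motion to the left, so the geostrophic wind blows 90° to the left of the pressure-gradient force (low pressure on the right).
Rotating 315° by 90° counterclockwise gives 225° — the wind blows toward the southwest.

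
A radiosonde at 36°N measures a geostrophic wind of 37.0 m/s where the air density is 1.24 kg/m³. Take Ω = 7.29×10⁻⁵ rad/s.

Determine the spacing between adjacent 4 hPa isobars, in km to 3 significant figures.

Coriolis parameter at 36°N:
f = 2Ω sin φ = 2 × 7.29×10⁻⁵ × sin 36° = 8.57×10⁻⁵ s⁻¹
Geostrophic balance rearranged: |∂P/∂n| = f ρ V_g
|∂P/∂n| = 8.57×10⁻⁵ × 1.24 × 37.0 = 3.93×10⁻³ Pa/m
Isobar spacing: Δn = ΔP/|∂P/∂n| = 400 Pa / 3.93×10⁻³ Pa/m = 101733 m ≈ 102 km

102 km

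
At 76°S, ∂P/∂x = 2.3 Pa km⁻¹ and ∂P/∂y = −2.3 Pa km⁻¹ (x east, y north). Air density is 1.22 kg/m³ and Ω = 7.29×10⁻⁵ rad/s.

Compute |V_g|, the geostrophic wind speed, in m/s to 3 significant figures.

18.8 m/s

Coriolis parameter at 76°S:
f = 2Ω sin φ = 2 × 7.29×10⁻⁵ × sin 76° = 1.41×10⁻⁴ s⁻¹
In the Southern Hemisphere f is negative: f = −1.41×10⁻⁴ s⁻¹.
Component geostrophic relations (x east, y north):
u_g = −(1/(fρ)) ∂P/∂y,  v_g = (1/(fρ)) ∂P/∂x
u_g = −(−2.3×10⁻³)/(−1.41×10⁻⁴ × 1.22) = −13.3 m/s;  v_g = (2.3×10⁻³)/(−1.41×10⁻⁴ × 1.22) = −13.3 m/s
|V_g| = √(u_g² + v_g²) = 18.8 m/s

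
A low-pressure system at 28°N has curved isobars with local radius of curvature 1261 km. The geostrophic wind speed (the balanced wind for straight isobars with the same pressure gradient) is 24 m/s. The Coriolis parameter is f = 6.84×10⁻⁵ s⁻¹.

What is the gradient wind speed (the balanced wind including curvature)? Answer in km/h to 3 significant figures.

70.4 km/h

Around a low, centrifugal force acts outward with Coriolis, so pressure-gradient force balances both:
(1/ρ)|∂P/∂n| = fV + V²/R  →  V² + fR·V − fR·V_g = 0
With fR = 6.84×10⁻⁵ × 1261×10³ m = 86.3 m/s:
V = [−fR + √((fR)² + 4 fR V_g)]/2 = [−86.3 + √(86.3² + 4×86.3×24)]/2 = 19.6 m/s
Subgeostrophic (V < V_g = 24 m/s), as expected around a low.
Converting: 19.6 m/s × 3.6 = 70.4 km/h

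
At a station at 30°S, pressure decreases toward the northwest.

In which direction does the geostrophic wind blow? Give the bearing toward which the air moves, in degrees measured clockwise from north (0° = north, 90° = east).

225°

The pressure-gradient force points toward the northwest (bearing 315°).
Geostrophic balance: in the Southern Hemisphere the Coriolis force deflects motion to the left, so the geostrophic wind blows 90° to the left of the pressure-gradient force (low pressure on the right).
Rotating 315° by 90° counterclockwise gives 225° — the wind blows toward the southwest.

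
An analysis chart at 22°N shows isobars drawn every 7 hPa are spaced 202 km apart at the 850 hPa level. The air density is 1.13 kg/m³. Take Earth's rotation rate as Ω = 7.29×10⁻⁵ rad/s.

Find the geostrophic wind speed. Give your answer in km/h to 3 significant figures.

Coriolis parameter at 22°N:
f = 2Ω sin φ = 2 × 7.29×10⁻⁵ × sin 22° = 5.46×10⁻⁵ s⁻¹
Pressure gradient: |∂P/∂n| = 700 Pa / 202000 m = 3.47×10⁻³ Pa/m
Geostrophic balance (pressure-gradient force = Coriolis force):
V_g = (1/(fρ)) |∂P/∂n| = 3.47×10⁻³ / (5.46×10⁻⁵ × 1.13) = 56.1 m/s
Converting: 56.1 m/s × 3.6 = 202 km/h

202 km/h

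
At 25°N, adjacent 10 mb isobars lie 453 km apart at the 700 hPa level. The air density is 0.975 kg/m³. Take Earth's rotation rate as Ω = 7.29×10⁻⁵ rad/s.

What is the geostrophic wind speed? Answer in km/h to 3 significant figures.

Coriolis parameter at 25°N:
f = 2Ω sin φ = 2 × 7.29×10⁻⁵ × sin 25° = 6.16×10⁻⁵ s⁻¹
Pressure gradient: |∂P/∂n| = 1000 Pa / 453000 m = 2.21×10⁻³ Pa/m
Geostrophic balance (pressure-gradient force = Coriolis force):
V_g = (1/(fρ)) |∂P/∂n| = 2.21×10⁻³ / (6.16×10⁻⁵ × 0.975) = 36.7 m/s
Converting: 36.7 m/s × 3.6 = 132 km/h

132 km/h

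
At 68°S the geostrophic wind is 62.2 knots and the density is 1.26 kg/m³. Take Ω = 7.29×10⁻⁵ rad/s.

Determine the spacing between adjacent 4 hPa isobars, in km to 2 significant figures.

73 km

Coriolis parameter at 68°S:
f = 2Ω sin φ = 2 × 7.29×10⁻⁵ × sin 68° = 1.35×10⁻⁴ s⁻¹
Wind speed in SI: 62.2 knots = 32.0 m/s
Geostrophic balance rearranged: |∂P/∂n| = f ρ V_g
|∂P/∂n| = 1.35×10⁻⁴ × 1.26 × 32.0 = 5.45×10⁻³ Pa/m
Isobar spacing: Δn = ΔP/|∂P/∂n| = 400 Pa / 5.45×10⁻³ Pa/m = 73390 m ≈ 73 km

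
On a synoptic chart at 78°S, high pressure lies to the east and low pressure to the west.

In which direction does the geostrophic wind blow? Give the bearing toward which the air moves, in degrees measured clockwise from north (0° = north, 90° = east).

180°

The pressure-gradient force points toward the west (bearing 270°).
Geostrophic balance: in the Southern Hemisphere the Coriolis force deflects motion to the left, so the geostrophic wind blows 90° to the left of the pressure-gradient force (low pressure on the right).
Rotating 270° by 90° counterclockwise gives 180° — the wind blows toward the south.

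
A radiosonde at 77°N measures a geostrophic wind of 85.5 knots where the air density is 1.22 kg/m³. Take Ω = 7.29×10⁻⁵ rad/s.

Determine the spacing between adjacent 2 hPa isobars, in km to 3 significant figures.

Coriolis parameter at 77°N:
f = 2Ω sin φ = 2 × 7.29×10⁻⁵ × sin 77° = 1.42×10⁻⁴ s⁻¹
Wind speed in SI: 85.5 knots = 44.0 m/s
Geostrophic balance rearranged: |∂P/∂n| = f ρ V_g
|∂P/∂n| = 1.42×10⁻⁴ × 1.22 × 44.0 = 7.62×10⁻³ Pa/m
Isobar spacing: Δn = ΔP/|∂P/∂n| = 200 Pa / 7.62×10⁻³ Pa/m = 26235 m ≈ 26.2 km

26.2 km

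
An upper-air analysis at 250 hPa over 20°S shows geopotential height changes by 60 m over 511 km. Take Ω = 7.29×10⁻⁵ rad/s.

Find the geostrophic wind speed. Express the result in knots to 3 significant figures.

Coriolis parameter at 20°S:
f = 2Ω sin φ = 2 × 7.29×10⁻⁵ × sin 20° = 4.99×10⁻⁵ s⁻¹
Height gradient: |∂Z/∂n| = 60 m / 511000 m = 1.17×10⁻⁴
On a pressure surface, geostrophic balance gives V_g = (g/f)|∂Z/∂n|:
V_g = 9.81 × 1.17×10⁻⁴ / 4.99×10⁻⁵ = 23.1 m/s
Converting: 23.1 m/s × 1.944 = 44.9 knots

44.9 knots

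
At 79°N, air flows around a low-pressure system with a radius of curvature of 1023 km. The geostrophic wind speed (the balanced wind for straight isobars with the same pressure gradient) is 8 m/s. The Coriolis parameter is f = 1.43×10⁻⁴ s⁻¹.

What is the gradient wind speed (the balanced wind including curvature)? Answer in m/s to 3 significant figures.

Around a low, centrifugal force acts outward with Coriolis, so pressure-gradient force balances both:
(1/ρ)|∂P/∂n| = fV + V²/R  →  V² + fR·V − fR·V_g = 0
With fR = 1.43×10⁻⁴ × 1023×10³ m = 146 m/s:
V = [−fR + √((fR)² + 4 fR V_g)]/2 = [−146 + √(146² + 4×146×8)]/2 = 7.6 m/s
Subgeostrophic (V < V_g = 8 m/s), as expected around a low.

7.60 m/s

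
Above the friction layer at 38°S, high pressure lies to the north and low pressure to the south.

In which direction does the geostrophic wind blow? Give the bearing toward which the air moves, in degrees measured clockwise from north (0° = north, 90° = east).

The pressure-gradient force points toward the south (bearing 180°).
Geostrophic balance: in the Southern Hemisphere the Coriolis force deflects motion to the left, so the geostrophic wind blows 90° to the left of the pressure-gradient force (low pressure on the right).
Rotating 180° by 90° counterclockwise gives 090° — the wind blows toward the east.

090°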